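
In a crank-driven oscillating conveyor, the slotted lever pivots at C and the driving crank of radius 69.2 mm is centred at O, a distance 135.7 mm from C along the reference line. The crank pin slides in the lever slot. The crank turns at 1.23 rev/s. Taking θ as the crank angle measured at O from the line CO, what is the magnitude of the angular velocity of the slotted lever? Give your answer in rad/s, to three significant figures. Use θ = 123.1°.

0.203

ω = 7.728 rad/s (from 1.23 rev/s).
Crank pin A relative to C: A = (d + r cosθ, r sinθ); lever angle φ = atan2(r sinθ, d + r cosθ).
Differentiating tanφ: φ̇ = rω(d cosθ + r)/(d² + r² + 2dr cosθ).
d² + r² + 2dr cosθ = |CA|² = 0.0129469 m²;  d cosθ + r = -0.004906 m.
|ω_lever| = |0.0692·7.728·-0.004906| / 0.0129469 = 0.20266 rad/s.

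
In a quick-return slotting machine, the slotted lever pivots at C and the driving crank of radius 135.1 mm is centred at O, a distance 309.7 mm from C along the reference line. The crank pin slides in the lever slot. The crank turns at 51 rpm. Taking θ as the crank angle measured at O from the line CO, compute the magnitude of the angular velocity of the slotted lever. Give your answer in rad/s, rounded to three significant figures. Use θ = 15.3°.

1.61

ω = 5.341 rad/s (from 51 rpm).
Crank pin A relative to C: A = (d + r cosθ, r sinθ); lever angle φ = atan2(r sinθ, d + r cosθ).
Differentiating tanφ: φ̇ = rω(d cosθ + r)/(d² + r² + 2dr cosθ).
d² + r² + 2dr cosθ = |CA|² = 0.194881 m²;  d cosθ + r = +0.43382 m.
|ω_lever| = |0.1351·5.341·+0.43382| / 0.194881 = 1.6062 rad/s.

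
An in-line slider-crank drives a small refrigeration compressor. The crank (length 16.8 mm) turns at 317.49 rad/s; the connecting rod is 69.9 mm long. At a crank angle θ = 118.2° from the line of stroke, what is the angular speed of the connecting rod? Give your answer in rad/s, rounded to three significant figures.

36.9

ω = 317.5 rad/s
The rod makes angle φ with the slider axis where L sinφ = r sinθ; differentiating, L cosφ·φ̇ = r ω cosθ.
L cosφ = √(L² − r² sin²θ) = 0.068314 m.
|ω_rod| = r ω |cosθ| / √(L² − r² sin²θ) = 0.0168·317.5·0.47255/0.068314 = 36.896 rad/s.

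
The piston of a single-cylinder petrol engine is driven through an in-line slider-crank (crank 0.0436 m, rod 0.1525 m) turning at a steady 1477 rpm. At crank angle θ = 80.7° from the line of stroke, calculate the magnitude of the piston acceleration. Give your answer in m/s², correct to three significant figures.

125

ω = 2π·1477/60 = 154.7 rad/s
x(θ) = r cosθ + √(L² − r² sin²θ); with ω constant, a = ω²·d²x/dθ².
d²x/dθ² = −r cosθ − r²(cos2θ)/√u − r⁴ sin²2θ/(4u^{3/2}),  u = L² − r² sin²θ = 0.0214049 m².
Substituting r = 0.0436 m, L = 0.1525 m, θ = 80.7°: d²x/dθ² = +0.0052393 m.
a = ω²·d²x/dθ² = (154.7)²·(+0.0052393) = +125.34 m/s²;  |a| = 125.34 m/s².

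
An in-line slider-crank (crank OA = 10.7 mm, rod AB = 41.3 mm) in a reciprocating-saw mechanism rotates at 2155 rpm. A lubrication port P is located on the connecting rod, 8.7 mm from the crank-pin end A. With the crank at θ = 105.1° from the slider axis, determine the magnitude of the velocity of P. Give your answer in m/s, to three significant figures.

ω = 225.7 rad/s.  Crank-pin speed |V_A| = rω = 2.4147 m/s, perpendicular to OA.
Rod angle: sinφ = −(r/L) sinθ ⇒ φ = -14.485°; ω_rod = −rω cosθ/√(L²−r²sin²θ) = +15.731 rad/s.
V_P = V_A + ω_rod × AP, with AP = 0.0087 m along the rod.
Components: V_Px = −rω sinθ − a·ω_rod·sinφ = -2.2971 m/s;  V_Py = rω cosθ + a·ω_rod·cosφ = -0.49653 m/s.
|V_P| = √(V_Px² + V_Py²) = 2.3501 m/s.

2.35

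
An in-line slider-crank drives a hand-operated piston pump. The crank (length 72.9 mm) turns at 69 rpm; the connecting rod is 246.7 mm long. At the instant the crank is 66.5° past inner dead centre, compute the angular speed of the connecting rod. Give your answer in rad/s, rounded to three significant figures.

0.885

ω = 7.226 rad/s (converted from 69 rpm).
The rod makes angle φ with the slider axis where L sinφ = r sinθ; differentiating, L cosφ·φ̇ = r ω cosθ.
L cosφ = √(L² − r² sin²θ) = 0.23747 m.
|ω_rod| = r ω |cosθ| / √(L² − r² sin²θ) = 0.0729·7.226·0.39875/0.23747 = 0.8845 rad/s.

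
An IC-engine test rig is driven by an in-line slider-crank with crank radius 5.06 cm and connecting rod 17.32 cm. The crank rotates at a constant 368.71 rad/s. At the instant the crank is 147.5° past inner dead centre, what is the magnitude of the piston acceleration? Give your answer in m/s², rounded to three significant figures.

ω = 368.7 rad/s
x(θ) = r cosθ + √(L² − r² sin²θ); with ω constant, a = ω²·d²x/dθ².
d²x/dθ² = −r cosθ − r²(cos2θ)/√u − r⁴ sin²2θ/(4u^{3/2}),  u = L² − r² sin²θ = 0.0292591 m².
Substituting r = 0.0506 m, L = 0.1732 m, θ = 147.5°: d²x/dθ² = +0.036081 m.
a = ω²·d²x/dθ² = (368.7)²·(+0.036081) = +4905.1 m/s²;  |a| = 4905.1 m/s².

4910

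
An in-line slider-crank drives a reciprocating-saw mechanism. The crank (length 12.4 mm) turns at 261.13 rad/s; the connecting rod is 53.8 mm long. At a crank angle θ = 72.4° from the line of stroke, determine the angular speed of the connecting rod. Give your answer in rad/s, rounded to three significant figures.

18.7

ω = 261.1 rad/s
The rod makes angle φ with the slider axis where L sinφ = r sinθ; differentiating, L cosφ·φ̇ = r ω cosθ.
L cosφ = √(L² − r² sin²θ) = 0.052486 m.
|ω_rod| = r ω |cosθ| / √(L² − r² sin²θ) = 0.0124·261.1·0.30237/0.052486 = 18.654 rad/s.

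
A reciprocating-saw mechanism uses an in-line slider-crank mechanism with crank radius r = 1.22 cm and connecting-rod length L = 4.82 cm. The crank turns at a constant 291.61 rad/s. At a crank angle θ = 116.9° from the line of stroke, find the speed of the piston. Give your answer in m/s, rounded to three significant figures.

ω = 291.6 rad/s
For an in-line slider-crank, x = r cosθ + √(L² − r² sin²θ), so v = −rω sinθ·[1 + r cosθ/√(L² − r² sin²θ)].
With r = 0.0122 m, L = 0.0482 m, θ = 116.9°: √(L² − r² sin²θ) = 0.046956 m.
v = −0.0122·291.6·0.89180·[1 + 0.0122·-0.45243/0.046956] = -2.7997 m/s.
|v| = 2.7997 m/s.

2.80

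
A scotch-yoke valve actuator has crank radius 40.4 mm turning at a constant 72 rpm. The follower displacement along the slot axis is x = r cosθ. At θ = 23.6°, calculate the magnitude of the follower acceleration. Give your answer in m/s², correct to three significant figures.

2.10

ω = 7.54 rad/s (from 72 rpm).
x = r cosθ ⇒ ẍ = −rω² cosθ (ω constant).
|a| = rω²|cosθ| = 0.0404·(7.54)²·|cos 23.6°| = 2.1046 m/s².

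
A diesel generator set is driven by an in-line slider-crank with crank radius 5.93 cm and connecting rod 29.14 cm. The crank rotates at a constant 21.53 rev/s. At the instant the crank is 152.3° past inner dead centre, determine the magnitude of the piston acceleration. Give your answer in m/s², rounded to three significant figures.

ω = 2π·21.5 = 135.3 rad/s
x(θ) = r cosθ + √(L² − r² sin²θ); with ω constant, a = ω²·d²x/dθ².
d²x/dθ² = −r cosθ − r²(cos2θ)/√u − r⁴ sin²2θ/(4u^{3/2}),  u = L² − r² sin²θ = 0.0841541 m².
Substituting r = 0.0593 m, L = 0.2914 m, θ = 152.3°: d²x/dθ² = +0.045535 m.
a = ω²·d²x/dθ² = (135.3)²·(+0.045535) = +833.28 m/s²;  |a| = 833.28 m/s².

833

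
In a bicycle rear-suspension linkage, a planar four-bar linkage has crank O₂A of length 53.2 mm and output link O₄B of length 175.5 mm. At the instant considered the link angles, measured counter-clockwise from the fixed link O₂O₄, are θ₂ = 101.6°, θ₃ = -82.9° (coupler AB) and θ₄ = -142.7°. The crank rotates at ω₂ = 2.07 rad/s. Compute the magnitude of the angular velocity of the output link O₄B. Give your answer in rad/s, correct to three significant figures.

0.0570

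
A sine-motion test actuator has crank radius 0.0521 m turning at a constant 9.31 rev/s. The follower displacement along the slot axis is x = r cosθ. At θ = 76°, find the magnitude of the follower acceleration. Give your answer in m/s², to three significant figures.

43.1

ω = 58.5 rad/s (from 9.31 rev/s).
x = r cosθ ⇒ ẍ = −rω² cosθ (ω constant).
|a| = rω²|cosθ| = 0.0521·(58.5)²·|cos 76°| = 43.129 m/s².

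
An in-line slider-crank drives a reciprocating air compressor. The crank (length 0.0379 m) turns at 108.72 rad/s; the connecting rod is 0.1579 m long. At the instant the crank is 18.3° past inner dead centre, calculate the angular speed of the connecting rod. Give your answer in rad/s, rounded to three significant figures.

24.8

ω = 108.7 rad/s
The rod makes angle φ with the slider axis where L sinφ = r sinθ; differentiating, L cosφ·φ̇ = r ω cosθ.
L cosφ = √(L² − r² sin²θ) = 0.15745 m.
|ω_rod| = r ω |cosθ| / √(L² − r² sin²θ) = 0.0379·108.7·0.94943/0.15745 = 24.846 rad/s.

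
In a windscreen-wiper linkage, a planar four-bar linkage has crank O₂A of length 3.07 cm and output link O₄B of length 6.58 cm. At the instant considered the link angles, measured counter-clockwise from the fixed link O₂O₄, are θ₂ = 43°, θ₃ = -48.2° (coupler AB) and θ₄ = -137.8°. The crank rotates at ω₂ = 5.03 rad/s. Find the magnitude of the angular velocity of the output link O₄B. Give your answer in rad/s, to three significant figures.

2.35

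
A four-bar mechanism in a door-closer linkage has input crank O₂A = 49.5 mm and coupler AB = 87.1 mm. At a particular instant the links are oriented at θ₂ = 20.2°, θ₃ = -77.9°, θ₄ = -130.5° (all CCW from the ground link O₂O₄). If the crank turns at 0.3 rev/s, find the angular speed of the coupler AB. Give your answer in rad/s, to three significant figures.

0.660

ω₂ = 1.885 rad/s (from 0.3 rev/s).
Differentiating the loop-closure r₂e^{iθ₂}+r₃e^{iθ₃}=r₁+r₄e^{iθ₄} gives r₂ω₂e^{iθ₂}+r₃ω₃e^{iθ₃}=r₄ω₄e^{iθ₄}.
Eliminating the other unknown: ω₃ = r₂ω₂ sin(θ₄−θ₂) / [r₃ sin(θ₃−θ₄)].
Numerator sine = -0.48938; denominator sine = +0.79441.
Result = 0.0495·1.885·(-0.48938) / (0.0871·(+0.79441)) = -0.65992 rad/s; magnitude 0.65992 rad/s.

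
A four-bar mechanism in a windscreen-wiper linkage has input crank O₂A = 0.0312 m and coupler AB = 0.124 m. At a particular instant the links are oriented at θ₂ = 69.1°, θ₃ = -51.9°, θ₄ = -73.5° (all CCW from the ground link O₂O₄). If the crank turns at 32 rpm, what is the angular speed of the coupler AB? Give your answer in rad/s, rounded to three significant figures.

1.39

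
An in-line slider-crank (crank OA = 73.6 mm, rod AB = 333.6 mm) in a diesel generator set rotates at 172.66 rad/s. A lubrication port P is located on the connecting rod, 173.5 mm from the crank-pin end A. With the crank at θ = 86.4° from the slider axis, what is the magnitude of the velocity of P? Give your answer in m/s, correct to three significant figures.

12.8

ω = 172.7 rad/s.  Crank-pin speed |V_A| = rω = 12.708 m/s, perpendicular to OA.
Rod angle: sinφ = −(r/L) sinθ ⇒ φ = -12.720°; ω_rod = −rω cosθ/√(L²−r²sin²θ) = -2.452 rad/s.
V_P = V_A + ω_rod × AP, with AP = 0.1735 m along the rod.
Components: V_Px = −rω sinθ − a·ω_rod·sinφ = -12.776 m/s;  V_Py = rω cosθ + a·ω_rod·cosφ = +0.38294 m/s.
|V_P| = √(V_Px² + V_Py²) = 12.782 m/s.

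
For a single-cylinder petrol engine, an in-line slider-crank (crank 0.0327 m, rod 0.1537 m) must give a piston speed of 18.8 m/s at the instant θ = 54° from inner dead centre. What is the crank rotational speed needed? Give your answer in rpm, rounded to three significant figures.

For an in-line slider-crank, |v_piston| = rω|sinθ|·[1 + r cosθ/√(L² − r² sin²θ)].
With r = 0.0327 m, L = 0.1537 m, θ = 54°: the bracketed kinematic factor |dx/dθ| = 0.029813 m.
ω = v/|dx/dθ| = 18.8/0.029813 = 630.59 rad/s.
N = 60ω/(2π) = 6021.7 rpm.

6020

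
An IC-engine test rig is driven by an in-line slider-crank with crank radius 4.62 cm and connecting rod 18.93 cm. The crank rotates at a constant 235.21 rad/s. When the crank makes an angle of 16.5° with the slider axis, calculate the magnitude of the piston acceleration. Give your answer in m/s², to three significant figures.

ω = 235.2 rad/s
x(θ) = r cosθ + √(L² − r² sin²θ); with ω constant, a = ω²·d²x/dθ².
d²x/dθ² = −r cosθ − r²(cos2θ)/√u − r⁴ sin²2θ/(4u^{3/2}),  u = L² − r² sin²θ = 0.0356623 m².
Substituting r = 0.0462 m, L = 0.1893 m, θ = 16.5°: d²x/dθ² = -0.053827 m.
a = ω²·d²x/dθ² = (235.2)²·(-0.053827) = -2977.9 m/s²;  |a| = 2977.9 m/s².

2980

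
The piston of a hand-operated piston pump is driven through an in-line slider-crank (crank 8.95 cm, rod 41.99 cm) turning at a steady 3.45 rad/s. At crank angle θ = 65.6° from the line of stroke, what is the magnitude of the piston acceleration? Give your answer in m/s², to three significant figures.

0.289

ω = 3.45 rad/s
x(θ) = r cosθ + √(L² − r² sin²θ); with ω constant, a = ω²·d²x/dθ².
d²x/dθ² = −r cosθ − r²(cos2θ)/√u − r⁴ sin²2θ/(4u^{3/2}),  u = L² − r² sin²θ = 0.169673 m².
Substituting r = 0.0895 m, L = 0.4199 m, θ = 65.6°: d²x/dθ² = -0.024294 m.
a = ω²·d²x/dθ² = (3.45)²·(-0.024294) = -0.28915 m/s²;  |a| = 0.28915 m/s².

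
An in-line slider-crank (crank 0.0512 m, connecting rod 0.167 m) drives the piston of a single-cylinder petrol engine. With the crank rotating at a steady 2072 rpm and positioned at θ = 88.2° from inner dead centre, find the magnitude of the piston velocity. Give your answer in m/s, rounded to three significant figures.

11.2

ω = 2π·2072/60 = 217 rad/s
For an in-line slider-crank, x = r cosθ + √(L² − r² sin²θ), so v = −rω sinθ·[1 + r cosθ/√(L² − r² sin²θ)].
With r = 0.0512 m, L = 0.167 m, θ = 88.2°: √(L² − r² sin²θ) = 0.15897 m.
v = −0.0512·217·0.99951·[1 + 0.0512·0.03141/0.15897] = -11.216 m/s.
|v| = 11.216 m/s.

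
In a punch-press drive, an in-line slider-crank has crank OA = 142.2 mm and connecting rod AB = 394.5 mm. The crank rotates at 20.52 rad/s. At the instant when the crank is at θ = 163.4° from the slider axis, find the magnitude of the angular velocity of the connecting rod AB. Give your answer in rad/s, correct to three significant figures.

7.13

ω = 20.52 rad/s
The rod makes angle φ with the slider axis where L sinφ = r sinθ; differentiating, L cosφ·φ̇ = r ω cosθ.
L cosφ = √(L² − r² sin²θ) = 0.3924 m.
|ω_rod| = r ω |cosθ| / √(L² − r² sin²θ) = 0.1422·20.52·0.95832/0.3924 = 7.1262 rad/s.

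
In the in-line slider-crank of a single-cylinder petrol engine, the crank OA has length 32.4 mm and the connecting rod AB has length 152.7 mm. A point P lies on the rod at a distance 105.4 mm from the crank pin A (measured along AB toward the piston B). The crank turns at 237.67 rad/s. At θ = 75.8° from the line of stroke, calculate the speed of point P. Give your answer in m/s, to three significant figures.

7.76

ω = 237.7 rad/s.  Crank-pin speed |V_A| = rω = 7.7005 m/s, perpendicular to OA.
Rod angle: sinφ = −(r/L) sinθ ⇒ φ = -11.870°; ω_rod = −rω cosθ/√(L²−r²sin²θ) = -12.641 rad/s.
V_P = V_A + ω_rod × AP, with AP = 0.1054 m along the rod.
Components: V_Px = −rω sinθ − a·ω_rod·sinφ = -7.7393 m/s;  V_Py = rω cosθ + a·ω_rod·cosφ = +0.58513 m/s.
|V_P| = √(V_Px² + V_Py²) = 7.7614 m/s.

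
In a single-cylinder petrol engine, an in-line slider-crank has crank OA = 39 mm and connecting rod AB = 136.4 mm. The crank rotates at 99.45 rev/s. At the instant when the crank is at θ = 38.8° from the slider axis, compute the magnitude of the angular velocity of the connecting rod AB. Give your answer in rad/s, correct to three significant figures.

ω = 624.9 rad/s (converted from 99.45 rev/s).
The rod makes angle φ with the slider axis where L sinφ = r sinθ; differentiating, L cosφ·φ̇ = r ω cosθ.
L cosφ = √(L² − r² sin²θ) = 0.13419 m.
|ω_rod| = r ω |cosθ| / √(L² − r² sin²θ) = 0.039·624.9·0.77934/0.13419 = 141.53 rad/s.

142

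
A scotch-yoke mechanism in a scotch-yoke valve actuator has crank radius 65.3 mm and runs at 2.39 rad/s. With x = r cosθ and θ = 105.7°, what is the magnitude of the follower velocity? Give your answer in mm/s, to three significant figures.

150

ω = 2.39 rad/s
x = r cosθ ⇒ ẋ = −rω sinθ.
|v| = rω|sinθ| = 0.0653·2.39·|sin 105.7°| = 0.15024 m/s = 150.24 mm/s.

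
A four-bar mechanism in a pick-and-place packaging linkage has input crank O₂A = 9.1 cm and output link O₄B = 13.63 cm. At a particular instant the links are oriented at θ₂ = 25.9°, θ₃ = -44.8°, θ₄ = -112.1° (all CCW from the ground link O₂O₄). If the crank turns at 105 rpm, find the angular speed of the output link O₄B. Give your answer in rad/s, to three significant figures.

ω₂ = 11 rad/s (from 105 rpm).
Differentiating the loop-closure r₂e^{iθ₂}+r₃e^{iθ₃}=r₁+r₄e^{iθ₄} gives r₂ω₂e^{iθ₂}+r₃ω₃e^{iθ₃}=r₄ω₄e^{iθ₄}.
Eliminating the other unknown: ω₄ = r₂ω₂ sin(θ₂−θ₃) / [r₄ sin(θ₄−θ₃)].
Numerator sine = +0.94380; denominator sine = -0.92254.
Result = 0.091·11·(+0.94380) / (0.1363·(-0.92254)) = -7.5103 rad/s; magnitude 7.5103 rad/s.

7.51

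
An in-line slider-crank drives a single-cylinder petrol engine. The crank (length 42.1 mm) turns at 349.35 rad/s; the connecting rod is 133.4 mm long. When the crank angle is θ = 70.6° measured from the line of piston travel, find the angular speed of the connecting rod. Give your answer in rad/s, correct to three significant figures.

38.4

ω = 349.4 rad/s
The rod makes angle φ with the slider axis where L sinφ = r sinθ; differentiating, L cosφ·φ̇ = r ω cosθ.
L cosφ = √(L² − r² sin²θ) = 0.12735 m.
|ω_rod| = r ω |cosθ| / √(L² − r² sin²θ) = 0.0421·349.4·0.33216/0.12735 = 38.36 rad/s.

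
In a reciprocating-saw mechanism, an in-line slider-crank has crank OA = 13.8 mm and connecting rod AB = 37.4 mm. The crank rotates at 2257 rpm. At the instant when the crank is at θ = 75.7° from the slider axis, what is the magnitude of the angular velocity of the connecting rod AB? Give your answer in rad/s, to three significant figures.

23.1

ω = 236.4 rad/s (converted from 2257 rpm).
The rod makes angle φ with the slider axis where L sinφ = r sinθ; differentiating, L cosφ·φ̇ = r ω cosθ.
L cosφ = √(L² − r² sin²θ) = 0.034928 m.
|ω_rod| = r ω |cosθ| / √(L² − r² sin²θ) = 0.0138·236.4·0.24700/0.034928 = 23.066 rad/s.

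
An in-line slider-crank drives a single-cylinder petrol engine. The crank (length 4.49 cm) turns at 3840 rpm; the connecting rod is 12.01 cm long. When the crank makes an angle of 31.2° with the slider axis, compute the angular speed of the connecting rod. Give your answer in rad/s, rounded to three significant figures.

ω = 402.1 rad/s (converted from 3840 rpm).
The rod makes angle φ with the slider axis where L sinφ = r sinθ; differentiating, L cosφ·φ̇ = r ω cosθ.
L cosφ = √(L² − r² sin²θ) = 0.11783 m.
|ω_rod| = r ω |cosθ| / √(L² − r² sin²θ) = 0.0449·402.1·0.85536/0.11783 = 131.07 rad/s.

131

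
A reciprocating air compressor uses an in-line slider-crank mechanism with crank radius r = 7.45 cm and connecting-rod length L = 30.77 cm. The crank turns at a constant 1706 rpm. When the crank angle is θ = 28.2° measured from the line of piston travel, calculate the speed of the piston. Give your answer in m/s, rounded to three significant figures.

ω = 2π·1706/60 = 178.7 rad/s
For an in-line slider-crank, x = r cosθ + √(L² − r² sin²θ), so v = −rω sinθ·[1 + r cosθ/√(L² − r² sin²θ)].
With r = 0.0745 m, L = 0.3077 m, θ = 28.2°: √(L² − r² sin²θ) = 0.30568 m.
v = −0.0745·178.7·0.47255·[1 + 0.0745·0.88130/0.30568] = -7.6404 m/s.
|v| = 7.6404 m/s.

7.64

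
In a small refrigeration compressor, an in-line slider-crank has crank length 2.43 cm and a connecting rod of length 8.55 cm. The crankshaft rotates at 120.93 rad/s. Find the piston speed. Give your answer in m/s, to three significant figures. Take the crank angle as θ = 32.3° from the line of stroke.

1.95

ω = 120.9 rad/s
For an in-line slider-crank, x = r cosθ + √(L² − r² sin²θ), so v = −rω sinθ·[1 + r cosθ/√(L² − r² sin²θ)].
With r = 0.0243 m, L = 0.0855 m, θ = 32.3°: √(L² − r² sin²θ) = 0.084508 m.
v = −0.0243·120.9·0.53435·[1 + 0.0243·0.84526/0.084508] = -1.9519 m/s.
|v| = 1.9519 m/s.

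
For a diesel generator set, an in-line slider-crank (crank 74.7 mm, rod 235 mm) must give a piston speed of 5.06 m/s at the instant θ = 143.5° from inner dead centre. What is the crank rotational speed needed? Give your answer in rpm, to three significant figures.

For an in-line slider-crank, |v_piston| = rω|sinθ|·[1 + r cosθ/√(L² − r² sin²θ)].
With r = 0.0747 m, L = 0.235 m, θ = 143.5°: the bracketed kinematic factor |dx/dθ| = 0.032871 m.
ω = v/|dx/dθ| = 5.06/0.032871 = 153.94 rad/s.
N = 60ω/(2π) = 1470 rpm.

1470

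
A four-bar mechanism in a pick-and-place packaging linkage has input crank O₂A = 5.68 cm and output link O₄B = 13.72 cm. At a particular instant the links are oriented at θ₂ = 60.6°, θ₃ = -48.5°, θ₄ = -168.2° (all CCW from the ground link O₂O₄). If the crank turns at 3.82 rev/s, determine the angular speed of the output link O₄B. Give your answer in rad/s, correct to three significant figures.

ω₂ = 24 rad/s (from 3.82 rev/s).
Differentiating the loop-closure r₂e^{iθ₂}+r₃e^{iθ₃}=r₁+r₄e^{iθ₄} gives r₂ω₂e^{iθ₂}+r₃ω₃e^{iθ₃}=r₄ω₄e^{iθ₄}.
Eliminating the other unknown: ω₄ = r₂ω₂ sin(θ₂−θ₃) / [r₄ sin(θ₄−θ₃)].
Numerator sine = +0.94495; denominator sine = -0.86863.
Result = 0.0568·24·(+0.94495) / (0.1372·(-0.86863)) = -10.81 rad/s; magnitude 10.81 rad/s.

10.8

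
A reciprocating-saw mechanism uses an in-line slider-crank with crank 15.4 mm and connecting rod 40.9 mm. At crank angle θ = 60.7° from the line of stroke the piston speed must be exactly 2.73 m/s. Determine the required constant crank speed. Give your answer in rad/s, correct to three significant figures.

170

For an in-line slider-crank, |v_piston| = rω|sinθ|·[1 + r cosθ/√(L² − r² sin²θ)].
With r = 0.0154 m, L = 0.0409 m, θ = 60.7°: the bracketed kinematic factor |dx/dθ| = 0.01605 m.
ω = v/|dx/dθ| = 2.73/0.01605 = 170.1 rad/s.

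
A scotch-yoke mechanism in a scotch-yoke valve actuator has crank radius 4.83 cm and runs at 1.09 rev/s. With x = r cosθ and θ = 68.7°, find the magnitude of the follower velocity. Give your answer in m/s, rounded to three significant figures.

0.308

ω = 6.849 rad/s (from 1.09 rev/s).
x = r cosθ ⇒ ẋ = −rω sinθ.
|v| = rω|sinθ| = 0.0483·6.849·|sin 68.7°| = 0.30819 m/s.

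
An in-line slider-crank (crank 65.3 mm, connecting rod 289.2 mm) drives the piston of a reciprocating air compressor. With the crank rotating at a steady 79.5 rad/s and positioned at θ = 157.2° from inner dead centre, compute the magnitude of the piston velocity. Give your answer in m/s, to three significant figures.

ω = 79.5 rad/s
For an in-line slider-crank, x = r cosθ + √(L² − r² sin²θ), so v = −rω sinθ·[1 + r cosθ/√(L² − r² sin²θ)].
With r = 0.0653 m, L = 0.2892 m, θ = 157.2°: √(L² − r² sin²θ) = 0.28809 m.
v = −0.0653·79.5·0.38752·[1 + 0.0653·-0.92186/0.28809] = -1.5914 m/s.
|v| = 1.5914 m/s.

1.59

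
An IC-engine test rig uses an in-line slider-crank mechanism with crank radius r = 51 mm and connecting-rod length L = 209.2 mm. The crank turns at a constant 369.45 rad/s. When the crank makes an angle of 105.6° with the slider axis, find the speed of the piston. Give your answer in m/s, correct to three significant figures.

16.9

ω = 369.4 rad/s
For an in-line slider-crank, x = r cosθ + √(L² − r² sin²θ), so v = −rω sinθ·[1 + r cosθ/√(L² − r² sin²θ)].
With r = 0.051 m, L = 0.2092 m, θ = 105.6°: √(L² − r² sin²θ) = 0.20335 m.
v = −0.051·369.4·0.96316·[1 + 0.051·-0.26892/0.20335] = -16.924 m/s.
|v| = 16.924 m/s.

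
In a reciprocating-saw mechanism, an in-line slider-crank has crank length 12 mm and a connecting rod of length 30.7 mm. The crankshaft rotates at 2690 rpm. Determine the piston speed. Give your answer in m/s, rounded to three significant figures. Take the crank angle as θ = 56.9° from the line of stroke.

ω = 2π·2690/60 = 281.7 rad/s
For an in-line slider-crank, x = r cosθ + √(L² − r² sin²θ), so v = −rω sinθ·[1 + r cosθ/√(L² − r² sin²θ)].
With r = 0.012 m, L = 0.0307 m, θ = 56.9°: √(L² − r² sin²θ) = 0.029007 m.
v = −0.012·281.7·0.83772·[1 + 0.012·0.54610/0.029007] = -3.4715 m/s.
|v| = 3.4715 m/s.

3.47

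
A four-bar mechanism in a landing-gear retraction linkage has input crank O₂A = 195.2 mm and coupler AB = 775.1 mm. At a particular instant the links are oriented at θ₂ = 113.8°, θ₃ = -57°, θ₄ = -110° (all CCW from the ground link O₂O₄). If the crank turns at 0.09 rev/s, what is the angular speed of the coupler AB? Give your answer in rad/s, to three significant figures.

0.123

ω₂ = 0.5655 rad/s (from 0.09 rev/s).
Differentiating the loop-closure r₂e^{iθ₂}+r₃e^{iθ₃}=r₁+r₄e^{iθ₄} gives r₂ω₂e^{iθ₂}+r₃ω₃e^{iθ₃}=r₄ω₄e^{iθ₄}.
Eliminating the other unknown: ω₃ = r₂ω₂ sin(θ₄−θ₂) / [r₃ sin(θ₃−θ₄)].
Numerator sine = +0.69214; denominator sine = +0.79864.
Result = 0.1952·0.5655·(+0.69214) / (0.7751·(+0.79864)) = +0.12342 rad/s; magnitude 0.12342 rad/s.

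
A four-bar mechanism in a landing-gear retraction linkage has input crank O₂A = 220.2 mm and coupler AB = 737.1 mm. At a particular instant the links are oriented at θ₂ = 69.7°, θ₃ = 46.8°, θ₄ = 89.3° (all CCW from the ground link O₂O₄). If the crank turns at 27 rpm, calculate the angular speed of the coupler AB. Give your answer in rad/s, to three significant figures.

ω₂ = 2.827 rad/s (from 27 rpm).
Differentiating the loop-closure r₂e^{iθ₂}+r₃e^{iθ₃}=r₁+r₄e^{iθ₄} gives r₂ω₂e^{iθ₂}+r₃ω₃e^{iθ₃}=r₄ω₄e^{iθ₄}.
Eliminating the other unknown: ω₃ = r₂ω₂ sin(θ₄−θ₂) / [r₃ sin(θ₃−θ₄)].
Numerator sine = +0.33545; denominator sine = -0.67559.
Result = 0.2202·2.827·(+0.33545) / (0.7371·(-0.67559)) = -0.4194 rad/s; magnitude 0.4194 rad/s.

0.419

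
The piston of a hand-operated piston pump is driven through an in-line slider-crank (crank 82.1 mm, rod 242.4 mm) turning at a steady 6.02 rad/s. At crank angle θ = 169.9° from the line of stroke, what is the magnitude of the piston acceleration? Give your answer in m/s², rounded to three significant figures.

ω = 6.02 rad/s
x(θ) = r cosθ + √(L² − r² sin²θ); with ω constant, a = ω²·d²x/dθ².
d²x/dθ² = −r cosθ − r²(cos2θ)/√u − r⁴ sin²2θ/(4u^{3/2}),  u = L² − r² sin²θ = 0.0585505 m².
Substituting r = 0.0821 m, L = 0.2424 m, θ = 169.9°: d²x/dθ² = +0.054589 m.
a = ω²·d²x/dθ² = (6.02)²·(+0.054589) = +1.9783 m/s²;  |a| = 1.9783 m/s².

1.98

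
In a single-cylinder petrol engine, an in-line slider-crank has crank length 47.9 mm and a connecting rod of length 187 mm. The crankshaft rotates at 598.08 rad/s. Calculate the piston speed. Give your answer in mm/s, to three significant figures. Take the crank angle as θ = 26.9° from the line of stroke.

ω = 598.1 rad/s
For an in-line slider-crank, x = r cosθ + √(L² − r² sin²θ), so v = −rω sinθ·[1 + r cosθ/√(L² − r² sin²θ)].
With r = 0.0479 m, L = 0.187 m, θ = 26.9°: √(L² − r² sin²θ) = 0.18574 m.
v = −0.0479·598.1·0.45243·[1 + 0.0479·0.89180/0.18574] = -15.942 m/s.
|v| = 15.942 m/s = 15942 mm/s.

15900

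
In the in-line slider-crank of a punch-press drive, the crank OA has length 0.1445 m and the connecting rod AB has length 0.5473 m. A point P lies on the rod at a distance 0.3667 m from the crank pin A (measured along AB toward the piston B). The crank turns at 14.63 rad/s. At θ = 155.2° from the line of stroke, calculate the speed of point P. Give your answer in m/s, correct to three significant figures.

0.977

ω = 14.63 rad/s.  Crank-pin speed |V_A| = rω = 2.114 m/s, perpendicular to OA.
Rod angle: sinφ = −(r/L) sinθ ⇒ φ = -6.358°; ω_rod = −rω cosθ/√(L²−r²sin²θ) = +3.5281 rad/s.
V_P = V_A + ω_rod × AP, with AP = 0.3667 m along the rod.
Components: V_Px = −rω sinθ − a·ω_rod·sinφ = -0.74346 m/s;  V_Py = rω cosθ + a·ω_rod·cosφ = -0.63326 m/s.
|V_P| = √(V_Px² + V_Py²) = 0.9766 m/s.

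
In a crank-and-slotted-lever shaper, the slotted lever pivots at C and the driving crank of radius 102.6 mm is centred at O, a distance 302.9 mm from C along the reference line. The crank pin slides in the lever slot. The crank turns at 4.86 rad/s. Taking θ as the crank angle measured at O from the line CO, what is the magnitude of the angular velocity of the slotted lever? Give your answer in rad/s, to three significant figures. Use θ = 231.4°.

ω = 4.86 rad/s
Crank pin A relative to C: A = (d + r cosθ, r sinθ); lever angle φ = atan2(r sinθ, d + r cosθ).
Differentiating tanφ: φ̇ = rω(d cosθ + r)/(d² + r² + 2dr cosθ).
d² + r² + 2dr cosθ = |CA|² = 0.0634979 m²;  d cosθ + r = -0.086373 m.
|ω_lever| = |0.1026·4.86·-0.086373| / 0.0634979 = 0.67827 rad/s.

0.678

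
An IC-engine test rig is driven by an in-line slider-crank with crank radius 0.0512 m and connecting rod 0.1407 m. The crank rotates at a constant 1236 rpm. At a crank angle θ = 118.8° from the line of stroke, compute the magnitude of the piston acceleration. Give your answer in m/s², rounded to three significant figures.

ω = 2π·1236/60 = 129.4 rad/s
x(θ) = r cosθ + √(L² − r² sin²θ); with ω constant, a = ω²·d²x/dθ².
d²x/dθ² = −r cosθ − r²(cos2θ)/√u − r⁴ sin²2θ/(4u^{3/2}),  u = L² − r² sin²θ = 0.0177835 m².
Substituting r = 0.0512 m, L = 0.1407 m, θ = 118.8°: d²x/dθ² = +0.034682 m.
a = ω²·d²x/dθ² = (129.4)²·(+0.034682) = +581.04 m/s²;  |a| = 581.04 m/s².

581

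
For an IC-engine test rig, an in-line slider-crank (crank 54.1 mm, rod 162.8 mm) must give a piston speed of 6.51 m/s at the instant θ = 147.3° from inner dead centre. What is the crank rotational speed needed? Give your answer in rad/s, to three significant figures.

For an in-line slider-crank, |v_piston| = rω|sinθ|·[1 + r cosθ/√(L² − r² sin²θ)].
With r = 0.0541 m, L = 0.1628 m, θ = 147.3°: the bracketed kinematic factor |dx/dθ| = 0.020919 m.
ω = v/|dx/dθ| = 6.51/0.020919 = 311.2 rad/s.

311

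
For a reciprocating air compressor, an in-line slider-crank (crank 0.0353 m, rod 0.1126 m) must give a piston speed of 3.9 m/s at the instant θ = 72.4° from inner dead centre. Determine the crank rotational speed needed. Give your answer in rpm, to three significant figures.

1010

For an in-line slider-crank, |v_piston| = rω|sinθ|·[1 + r cosθ/√(L² − r² sin²θ)].
With r = 0.0353 m, L = 0.1126 m, θ = 72.4°: the bracketed kinematic factor |dx/dθ| = 0.03699 m.
ω = v/|dx/dθ| = 3.9/0.03699 = 105.43 rad/s.
N = 60ω/(2π) = 1006.8 rpm.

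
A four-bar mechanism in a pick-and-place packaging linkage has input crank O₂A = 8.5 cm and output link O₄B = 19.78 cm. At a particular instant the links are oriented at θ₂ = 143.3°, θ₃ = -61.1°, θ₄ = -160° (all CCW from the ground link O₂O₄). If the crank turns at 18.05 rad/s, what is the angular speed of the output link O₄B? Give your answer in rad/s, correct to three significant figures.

ω₂ = 18.05 rad/s
Differentiating the loop-closure r₂e^{iθ₂}+r₃e^{iθ₃}=r₁+r₄e^{iθ₄} gives r₂ω₂e^{iθ₂}+r₃ω₃e^{iθ₃}=r₄ω₄e^{iθ₄}.
Eliminating the other unknown: ω₄ = r₂ω₂ sin(θ₂−θ₃) / [r₄ sin(θ₄−θ₃)].
Numerator sine = -0.41310; denominator sine = -0.98796.
Result = 0.085·18.05·(-0.41310) / (0.1978·(-0.98796)) = +3.2433 rad/s; magnitude 3.2433 rad/s.

3.24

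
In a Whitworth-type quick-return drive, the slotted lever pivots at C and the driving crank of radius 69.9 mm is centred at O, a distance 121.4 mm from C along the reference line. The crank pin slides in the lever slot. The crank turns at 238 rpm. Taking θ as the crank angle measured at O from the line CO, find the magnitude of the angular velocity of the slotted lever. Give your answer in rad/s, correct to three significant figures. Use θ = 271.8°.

6.37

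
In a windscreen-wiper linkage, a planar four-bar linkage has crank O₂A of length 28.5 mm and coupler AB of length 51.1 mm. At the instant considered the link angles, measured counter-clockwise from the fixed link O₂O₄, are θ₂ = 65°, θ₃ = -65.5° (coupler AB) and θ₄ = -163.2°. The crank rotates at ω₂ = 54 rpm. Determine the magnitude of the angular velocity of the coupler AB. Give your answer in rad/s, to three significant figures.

2.37

ω₂ = 5.655 rad/s (from 54 rpm).
Differentiating the loop-closure r₂e^{iθ₂}+r₃e^{iθ₃}=r₁+r₄e^{iθ₄} gives r₂ω₂e^{iθ₂}+r₃ω₃e^{iθ₃}=r₄ω₄e^{iθ₄}.
Eliminating the other unknown: ω₃ = r₂ω₂ sin(θ₄−θ₂) / [r₃ sin(θ₃−θ₄)].
Numerator sine = +0.74548; denominator sine = +0.99098.
Result = 0.0285·5.655·(+0.74548) / (0.0511·(+0.99098)) = +2.3725 rad/s; magnitude 2.3725 rad/s.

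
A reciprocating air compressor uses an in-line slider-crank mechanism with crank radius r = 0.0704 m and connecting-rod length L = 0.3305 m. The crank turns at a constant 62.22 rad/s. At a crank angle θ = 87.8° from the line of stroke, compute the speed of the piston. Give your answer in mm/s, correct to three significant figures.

ω = 62.22 rad/s
For an in-line slider-crank, x = r cosθ + √(L² − r² sin²θ), so v = −rω sinθ·[1 + r cosθ/√(L² − r² sin²θ)].
With r = 0.0704 m, L = 0.3305 m, θ = 87.8°: √(L² − r² sin²θ) = 0.32293 m.
v = −0.0704·62.22·0.99926·[1 + 0.0704·0.03839/0.32293] = -4.4137 m/s.
|v| = 4.4137 m/s = 4413.7 mm/s.

4410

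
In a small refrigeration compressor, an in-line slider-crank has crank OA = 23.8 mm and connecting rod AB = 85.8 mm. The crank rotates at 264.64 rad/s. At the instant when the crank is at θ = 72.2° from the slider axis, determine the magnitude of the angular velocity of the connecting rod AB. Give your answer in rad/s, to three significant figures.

23.3

ω = 264.6 rad/s
The rod makes angle φ with the slider axis where L sinφ = r sinθ; differentiating, L cosφ·φ̇ = r ω cosθ.
L cosφ = √(L² − r² sin²θ) = 0.082753 m.
|ω_rod| = r ω |cosθ| / √(L² − r² sin²θ) = 0.0238·264.6·0.30570/0.082753 = 23.267 rad/s.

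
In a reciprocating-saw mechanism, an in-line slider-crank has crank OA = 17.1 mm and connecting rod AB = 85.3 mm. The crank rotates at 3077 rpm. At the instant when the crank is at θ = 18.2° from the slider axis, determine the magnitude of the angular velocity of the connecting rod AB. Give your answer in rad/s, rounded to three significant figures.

61.5

ω = 322.2 rad/s (converted from 3077 rpm).
The rod makes angle φ with the slider axis where L sinφ = r sinθ; differentiating, L cosφ·φ̇ = r ω cosθ.
L cosφ = √(L² − r² sin²θ) = 0.085133 m.
|ω_rod| = r ω |cosθ| / √(L² − r² sin²θ) = 0.0171·322.2·0.94997/0.085133 = 61.485 rad/s.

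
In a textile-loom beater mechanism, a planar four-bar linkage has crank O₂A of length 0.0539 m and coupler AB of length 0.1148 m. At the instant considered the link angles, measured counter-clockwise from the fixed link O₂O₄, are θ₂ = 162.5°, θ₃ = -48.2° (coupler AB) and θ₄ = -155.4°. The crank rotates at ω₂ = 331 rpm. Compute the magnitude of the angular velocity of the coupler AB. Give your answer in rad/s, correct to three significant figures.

ω₂ = 34.66 rad/s (from 331 rpm).
Differentiating the loop-closure r₂e^{iθ₂}+r₃e^{iθ₃}=r₁+r₄e^{iθ₄} gives r₂ω₂e^{iθ₂}+r₃ω₃e^{iθ₃}=r₄ω₄e^{iθ₄}.
Eliminating the other unknown: ω₃ = r₂ω₂ sin(θ₄−θ₂) / [r₃ sin(θ₃−θ₄)].
Numerator sine = +0.67043; denominator sine = +0.95528.
Result = 0.0539·34.66·(+0.67043) / (0.1148·(+0.95528)) = +11.422 rad/s; magnitude 11.422 rad/s.

11.4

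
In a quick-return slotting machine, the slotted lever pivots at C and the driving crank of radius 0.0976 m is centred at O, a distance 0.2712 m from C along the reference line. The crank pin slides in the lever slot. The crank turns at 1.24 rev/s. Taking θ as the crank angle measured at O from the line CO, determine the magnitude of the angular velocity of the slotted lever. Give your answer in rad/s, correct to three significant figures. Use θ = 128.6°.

1.09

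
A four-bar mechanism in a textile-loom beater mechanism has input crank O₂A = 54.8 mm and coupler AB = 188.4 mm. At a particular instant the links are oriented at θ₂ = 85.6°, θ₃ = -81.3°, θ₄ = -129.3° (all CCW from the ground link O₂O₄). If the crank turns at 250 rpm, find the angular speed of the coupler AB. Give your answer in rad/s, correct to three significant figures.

ω₂ = 26.18 rad/s (from 250 rpm).
Differentiating the loop-closure r₂e^{iθ₂}+r₃e^{iθ₃}=r₁+r₄e^{iθ₄} gives r₂ω₂e^{iθ₂}+r₃ω₃e^{iθ₃}=r₄ω₄e^{iθ₄}.
Eliminating the other unknown: ω₃ = r₂ω₂ sin(θ₄−θ₂) / [r₃ sin(θ₃−θ₄)].
Numerator sine = +0.57215; denominator sine = +0.74314.
Result = 0.0548·26.18·(+0.57215) / (0.1884·(+0.74314)) = +5.8628 rad/s; magnitude 5.8628 rad/s.

5.86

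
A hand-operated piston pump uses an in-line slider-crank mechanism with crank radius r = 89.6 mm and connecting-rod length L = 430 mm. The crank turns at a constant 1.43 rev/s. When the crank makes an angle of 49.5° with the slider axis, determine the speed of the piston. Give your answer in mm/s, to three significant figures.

696

ω = 2π·1.43 = 8.985 rad/s
For an in-line slider-crank, x = r cosθ + √(L² − r² sin²θ), so v = −rω sinθ·[1 + r cosθ/√(L² − r² sin²θ)].
With r = 0.0896 m, L = 0.43 m, θ = 49.5°: √(L² − r² sin²θ) = 0.42457 m.
v = −0.0896·8.985·0.76041·[1 + 0.0896·0.64945/0.42457] = -0.69607 m/s.
|v| = 0.69607 m/s = 696.07 mm/s.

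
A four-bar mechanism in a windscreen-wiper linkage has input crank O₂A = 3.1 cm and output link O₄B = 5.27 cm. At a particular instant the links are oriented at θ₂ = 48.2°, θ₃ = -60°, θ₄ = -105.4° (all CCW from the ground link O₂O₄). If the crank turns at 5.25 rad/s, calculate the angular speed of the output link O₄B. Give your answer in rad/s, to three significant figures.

ω₂ = 5.25 rad/s
Differentiating the loop-closure r₂e^{iθ₂}+r₃e^{iθ₃}=r₁+r₄e^{iθ₄} gives r₂ω₂e^{iθ₂}+r₃ω₃e^{iθ₃}=r₄ω₄e^{iθ₄}.
Eliminating the other unknown: ω₄ = r₂ω₂ sin(θ₂−θ₃) / [r₄ sin(θ₄−θ₃)].
Numerator sine = +0.94997; denominator sine = -0.71203.
Result = 0.031·5.25·(+0.94997) / (0.0527·(-0.71203)) = -4.1203 rad/s; magnitude 4.1203 rad/s.

4.12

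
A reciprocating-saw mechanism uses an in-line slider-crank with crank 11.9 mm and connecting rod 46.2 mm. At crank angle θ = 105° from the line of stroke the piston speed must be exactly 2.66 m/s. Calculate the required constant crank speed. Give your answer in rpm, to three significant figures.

For an in-line slider-crank, |v_piston| = rω|sinθ|·[1 + r cosθ/√(L² − r² sin²θ)].
With r = 0.0119 m, L = 0.0462 m, θ = 105°: the bracketed kinematic factor |dx/dθ| = 0.010703 m.
ω = v/|dx/dθ| = 2.66/0.010703 = 248.52 rad/s.
N = 60ω/(2π) = 2373.2 rpm.

2370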